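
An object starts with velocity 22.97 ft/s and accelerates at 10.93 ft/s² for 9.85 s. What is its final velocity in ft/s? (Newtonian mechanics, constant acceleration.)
v = v₀ + at (with unit conversion) = 130.6 ft/s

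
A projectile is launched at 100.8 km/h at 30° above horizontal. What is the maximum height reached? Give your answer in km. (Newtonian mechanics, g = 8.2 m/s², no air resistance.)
H = v₀²sin²(θ)/(2g) (with unit conversion) = 0.01195 km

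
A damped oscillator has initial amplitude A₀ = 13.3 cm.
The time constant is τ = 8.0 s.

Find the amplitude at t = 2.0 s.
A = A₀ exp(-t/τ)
A = A₀ exp(−t/τ) = 13.3×exp(−2.0/8.0) = 10.36 cm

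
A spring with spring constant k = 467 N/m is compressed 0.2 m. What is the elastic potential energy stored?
PE = ½kx² = ½×467×0.2² = 9.34 J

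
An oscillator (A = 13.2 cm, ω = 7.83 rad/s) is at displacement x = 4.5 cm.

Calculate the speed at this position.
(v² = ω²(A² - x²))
v = ω√(A² − x²) = 7.83×√(0.132² − 0.045²) = 0.9716 m/s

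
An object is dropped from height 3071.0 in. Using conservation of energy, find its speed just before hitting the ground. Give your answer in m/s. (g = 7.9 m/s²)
mgh = ½mv² → v = √(2gh) = √(2×7.9×78) = 35.11 m/s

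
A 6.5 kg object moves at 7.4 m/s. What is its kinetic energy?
KE = ½mv² = ½×6.5×7.4² = 177.97 J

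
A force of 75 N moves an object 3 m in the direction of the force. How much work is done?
W = Fd = 75×3 = 225.0 J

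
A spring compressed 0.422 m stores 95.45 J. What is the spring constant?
PE = ½kx² → k = 2PE/x² = 2×95.45/0.422² = 1072.0 N/m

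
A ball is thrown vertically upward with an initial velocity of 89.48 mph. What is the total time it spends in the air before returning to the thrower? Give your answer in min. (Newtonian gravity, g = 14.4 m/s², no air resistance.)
t_total = 2v₀/g (with unit conversion) = 0.0926 min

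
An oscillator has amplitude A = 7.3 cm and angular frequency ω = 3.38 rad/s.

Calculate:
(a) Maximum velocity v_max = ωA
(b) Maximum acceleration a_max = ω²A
v_max = ωA = 3.38×0.073 = 0.2467 m/s
a_max = ω²A = 3.38²×0.073 = 0.834 m/s²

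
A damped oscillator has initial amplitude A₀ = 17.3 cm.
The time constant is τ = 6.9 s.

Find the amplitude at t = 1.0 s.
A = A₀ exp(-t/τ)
A = A₀ exp(−t/τ) = 17.3×exp(−1.0/6.9) = 14.97 cm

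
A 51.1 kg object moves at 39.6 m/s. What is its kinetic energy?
KE = ½mv² = ½×51.1×39.6² = 40066.49 J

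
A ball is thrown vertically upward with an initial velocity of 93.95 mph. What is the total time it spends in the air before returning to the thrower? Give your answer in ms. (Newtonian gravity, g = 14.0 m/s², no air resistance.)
t_total = 2v₀/g (with unit conversion) = 6000.0 ms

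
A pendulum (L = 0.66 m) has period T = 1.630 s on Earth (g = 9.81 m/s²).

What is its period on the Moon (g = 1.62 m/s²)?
T = 2π√(L/g), so T_moon/T_earth = √(g_earth/g_moon)
T_moon = 2π√(0.66/1.62) = 4.01 s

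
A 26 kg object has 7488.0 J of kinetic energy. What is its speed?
KE = ½mv² → v = √(2KE/m) = √(2×7488.0/26) = 24.0 m/s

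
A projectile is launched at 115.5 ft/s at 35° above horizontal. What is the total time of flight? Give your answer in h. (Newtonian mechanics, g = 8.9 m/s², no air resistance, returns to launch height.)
T = 2v₀sin(θ)/g (with unit conversion) = 0.00126 h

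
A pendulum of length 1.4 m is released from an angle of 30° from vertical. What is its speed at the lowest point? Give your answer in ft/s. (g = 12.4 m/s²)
h = L(1 − cosθ) = 1.4×(1 − cos30°) = 0.1876 m
v = √(2gh) = √(2×12.4×0.1876) = 2.157 m/s = 7.076 ft/s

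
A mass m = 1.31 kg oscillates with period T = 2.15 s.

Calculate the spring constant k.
T = 2π√(m/k) → k = m(2π/T)² = 1.31×(2π/2.15)² = 11.19 N/m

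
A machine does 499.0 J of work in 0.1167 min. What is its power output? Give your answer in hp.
P = W/t = 499 J / 7.002 s = 71.27 W = 0.09557 hp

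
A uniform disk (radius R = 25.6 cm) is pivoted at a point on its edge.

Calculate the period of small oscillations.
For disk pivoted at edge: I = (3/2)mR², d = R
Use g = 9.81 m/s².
I/m = (3/2)R² = 0.0983 m²; d = R = 0.256 m
T = 2π√((3/2)R²/(gR)) = 2π√(3R/(2g)) = 1.243 s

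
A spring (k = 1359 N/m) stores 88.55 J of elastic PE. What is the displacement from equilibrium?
PE = ½kx² → x = √(2PE/k) = √(2×88.55/1359) = 0.361 m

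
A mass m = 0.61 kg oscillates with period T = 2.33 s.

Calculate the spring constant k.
T = 2π√(m/k) → k = m(2π/T)² = 0.61×(2π/2.33)² = 4.436 N/m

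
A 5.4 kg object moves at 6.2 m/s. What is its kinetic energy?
KE = ½mv² = ½×5.4×6.2² = 103.788 J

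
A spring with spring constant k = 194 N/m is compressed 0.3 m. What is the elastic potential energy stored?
PE = ½kx² = ½×194×0.3² = 8.73 J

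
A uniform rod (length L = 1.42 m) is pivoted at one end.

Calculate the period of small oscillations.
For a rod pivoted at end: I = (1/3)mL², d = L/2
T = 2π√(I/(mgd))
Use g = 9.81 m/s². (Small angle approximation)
I/m = (1/3)L² = 0.6721 m²; d = L/2 = 0.71 m
T = 2π√(I/(mgd)) = 2π√(0.6721/(9.81×0.71)) = 1.952 s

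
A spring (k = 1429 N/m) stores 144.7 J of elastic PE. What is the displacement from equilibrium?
PE = ½kx² → x = √(2PE/k) = √(2×144.7/1429) = 0.45 m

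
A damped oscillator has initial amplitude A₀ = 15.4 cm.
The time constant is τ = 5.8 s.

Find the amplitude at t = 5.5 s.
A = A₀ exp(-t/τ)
A = A₀ exp(−t/τ) = 15.4×exp(−5.5/5.8) = 5.966 cm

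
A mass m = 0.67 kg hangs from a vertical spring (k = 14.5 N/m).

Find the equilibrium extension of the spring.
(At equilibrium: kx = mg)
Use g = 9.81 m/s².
x_eq = mg/k = 0.67×9.81/14.5 = 0.4533 m = 45.33 cm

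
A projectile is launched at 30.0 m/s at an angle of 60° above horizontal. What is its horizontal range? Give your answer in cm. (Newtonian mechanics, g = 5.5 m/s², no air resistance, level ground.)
R = v₀² sin(2θ) / g (with unit conversion) = 14170.0 cm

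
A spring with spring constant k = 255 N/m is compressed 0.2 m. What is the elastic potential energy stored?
PE = ½kx² = ½×255×0.2² = 5.1 J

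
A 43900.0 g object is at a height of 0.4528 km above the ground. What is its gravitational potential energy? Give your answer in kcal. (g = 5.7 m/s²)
PE = mgh = 43.9 kg × 5.7 m/s² × 452.8 m = 1.133e+05 J = 27.08 kcal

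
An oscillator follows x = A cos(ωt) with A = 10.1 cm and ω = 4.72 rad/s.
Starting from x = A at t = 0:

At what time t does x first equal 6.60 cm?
cos(ωt) = x/A = 6.6/10.1 = 0.6535
ωt = arccos(0.6535) = 0.8586 rad
t = 0.8586/4.72 = 0.1819 s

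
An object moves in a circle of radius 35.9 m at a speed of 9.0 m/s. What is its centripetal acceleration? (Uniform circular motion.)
a_c = v²/r = 9.0²/35.9 = 81/35.9 = 2.26 m/s²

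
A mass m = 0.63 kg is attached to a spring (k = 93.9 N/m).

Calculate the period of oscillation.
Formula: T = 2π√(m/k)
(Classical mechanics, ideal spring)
T = 2π√(m/k) = 2π√(0.63/93.9) = 0.5147 s; f = 1/T = 1.943 Hz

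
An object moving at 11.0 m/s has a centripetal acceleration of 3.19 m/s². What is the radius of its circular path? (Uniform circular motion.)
r = v²/a_c = 11.0²/3.19 = 37.93 m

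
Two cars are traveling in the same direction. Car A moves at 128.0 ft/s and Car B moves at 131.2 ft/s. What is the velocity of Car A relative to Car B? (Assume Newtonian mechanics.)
v_rel = v_A - v_B = 128.0 - 131.2 = -3.2 ft/s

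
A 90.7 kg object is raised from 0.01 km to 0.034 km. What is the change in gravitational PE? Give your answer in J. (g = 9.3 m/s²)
ΔPE = mg(h₂ − h₁) = 90.7 kg × 9.3 m/s² × (34 − 10) m = 2.024e+04 J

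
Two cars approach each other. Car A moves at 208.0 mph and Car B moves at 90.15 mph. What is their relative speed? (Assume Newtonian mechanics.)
v_rel = v_A + v_B = 208.0 + 90.15 = 298.1 mph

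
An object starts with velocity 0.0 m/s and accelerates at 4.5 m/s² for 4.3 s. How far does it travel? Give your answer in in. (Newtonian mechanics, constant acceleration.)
d = v₀t + ½at² (with unit conversion) = 1638.0 in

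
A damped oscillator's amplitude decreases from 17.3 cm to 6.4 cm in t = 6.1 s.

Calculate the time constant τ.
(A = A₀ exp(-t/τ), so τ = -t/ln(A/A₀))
A/A₀ = 6.4/17.3 = 0.3699; ln(A/A₀) = -0.9944
τ = −t/ln(A/A₀) = −6.1/-0.9944 = 6.134 s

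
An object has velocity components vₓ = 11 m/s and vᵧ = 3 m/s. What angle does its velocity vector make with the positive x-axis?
θ = arctan(vᵧ/vₓ) = arctan(3/11) = 15.26°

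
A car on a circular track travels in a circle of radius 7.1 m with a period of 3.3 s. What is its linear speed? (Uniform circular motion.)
v = 2πr/T = 2π×7.1/3.3 = 13.52 m/s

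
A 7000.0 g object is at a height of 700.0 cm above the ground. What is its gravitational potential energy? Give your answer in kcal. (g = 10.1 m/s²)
PE = mgh = 7 kg × 10.1 m/s² × 7 m = 494.9 J = 0.1183 kcal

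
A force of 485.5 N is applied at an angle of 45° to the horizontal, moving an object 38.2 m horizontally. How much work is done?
W = Fd cosθ = 485.5×38.2×cos(45°) = 13114.0 J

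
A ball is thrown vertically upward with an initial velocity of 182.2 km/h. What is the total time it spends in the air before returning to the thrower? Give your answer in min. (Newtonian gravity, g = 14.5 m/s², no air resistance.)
t_total = 2v₀/g (with unit conversion) = 0.1163 min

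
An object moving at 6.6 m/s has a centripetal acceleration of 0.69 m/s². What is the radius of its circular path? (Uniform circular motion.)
r = v²/a_c = 6.6²/0.69 = 63.13 m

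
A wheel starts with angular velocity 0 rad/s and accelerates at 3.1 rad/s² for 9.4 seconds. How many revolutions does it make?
θ = ω₀t + ½αt² = 0×9.4 + ½×3.1×9.4² = 136.96 rad
Revolutions = θ/(2π) = 136.96/(2π) = 21.8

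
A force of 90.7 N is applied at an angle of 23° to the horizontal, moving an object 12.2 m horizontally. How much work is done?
W = Fd cosθ = 90.7×12.2×cos(23°) = 1018.6 J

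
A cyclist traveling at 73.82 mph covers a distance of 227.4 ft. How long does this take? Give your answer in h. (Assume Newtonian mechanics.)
t = d/v (with unit conversion) = 0.0005834 h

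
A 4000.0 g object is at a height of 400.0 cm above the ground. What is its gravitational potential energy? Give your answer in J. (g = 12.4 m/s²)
PE = mgh = 4 kg × 12.4 m/s² × 4 m = 198.4 J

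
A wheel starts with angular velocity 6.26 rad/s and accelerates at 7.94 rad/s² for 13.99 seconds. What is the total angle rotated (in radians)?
θ = ω₀t + ½αt² = 6.26×13.99 + ½×7.94×13.99² = 864.59 rad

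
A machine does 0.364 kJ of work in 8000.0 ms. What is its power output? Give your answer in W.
P = W/t = 364 J / 8 s = 45.5 W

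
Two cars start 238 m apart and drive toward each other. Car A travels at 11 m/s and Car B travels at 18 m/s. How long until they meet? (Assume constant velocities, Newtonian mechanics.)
Combined speed: v_combined = 11 + 18 = 29 m/s
Time to meet: t = d/29 = 238/29 = 8.21 s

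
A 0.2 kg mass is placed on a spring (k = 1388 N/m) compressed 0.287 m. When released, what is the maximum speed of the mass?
½kx² = ½mv² → v = x√(k/m) = 0.287×√(1388/0.2) = 23.91 m/s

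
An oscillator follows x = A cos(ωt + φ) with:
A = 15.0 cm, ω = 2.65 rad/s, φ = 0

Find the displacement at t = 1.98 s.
x = A cos(ωt + φ) = 15.0×cos(2.65×1.98 + 0) = 7.643 cm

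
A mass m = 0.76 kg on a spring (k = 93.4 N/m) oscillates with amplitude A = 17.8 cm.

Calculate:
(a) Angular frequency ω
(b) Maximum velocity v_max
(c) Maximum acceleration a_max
ω = √(k/m) = √(93.4/0.76) = 11.09 rad/s
v_max = ωA = 11.09×0.178 = 1.973 m/s
a_max = ω²A = 11.09²×0.178 = 21.88 m/s²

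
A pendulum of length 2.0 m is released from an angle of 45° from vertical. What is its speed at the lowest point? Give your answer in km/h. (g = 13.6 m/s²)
h = L(1 − cosθ) = 2.0×(1 − cos45°) = 0.5858 m
v = √(2gh) = √(2×13.6×0.5858) = 3.992 m/s = 14.37 km/h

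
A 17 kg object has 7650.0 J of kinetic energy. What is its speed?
KE = ½mv² → v = √(2KE/m) = √(2×7650.0/17) = 30.0 m/s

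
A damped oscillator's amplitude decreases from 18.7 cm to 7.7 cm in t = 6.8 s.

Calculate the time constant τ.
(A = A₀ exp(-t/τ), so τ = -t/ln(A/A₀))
A/A₀ = 7.7/18.7 = 0.4118; ln(A/A₀) = -0.8873
τ = −t/ln(A/A₀) = −6.8/-0.8873 = 7.664 s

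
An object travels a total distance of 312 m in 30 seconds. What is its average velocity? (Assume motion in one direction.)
v_avg = Δd / Δt = 312 / 30 = 10.4 m/s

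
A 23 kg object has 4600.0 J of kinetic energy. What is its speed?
KE = ½mv² → v = √(2KE/m) = √(2×4600.0/23) = 20.0 m/s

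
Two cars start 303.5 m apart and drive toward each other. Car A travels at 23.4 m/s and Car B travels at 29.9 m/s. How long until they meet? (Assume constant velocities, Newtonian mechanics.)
Combined speed: v_combined = 23.4 + 29.9 = 53.3 m/s
Time to meet: t = d/53.3 = 303.5/53.3 = 5.69 s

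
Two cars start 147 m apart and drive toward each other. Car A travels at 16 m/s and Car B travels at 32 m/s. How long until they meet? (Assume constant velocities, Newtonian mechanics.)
Combined speed: v_combined = 16 + 32 = 48 m/s
Time to meet: t = d/48 = 147/48 = 3.06 s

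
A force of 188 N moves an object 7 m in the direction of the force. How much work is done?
W = Fd = 188×7 = 1316.0 J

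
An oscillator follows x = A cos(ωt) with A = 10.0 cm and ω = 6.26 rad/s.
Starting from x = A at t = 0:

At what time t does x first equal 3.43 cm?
cos(ωt) = x/A = 3.43/10.0 = 0.343
ωt = arccos(0.343) = 1.221 rad
t = 1.221/6.26 = 0.195 s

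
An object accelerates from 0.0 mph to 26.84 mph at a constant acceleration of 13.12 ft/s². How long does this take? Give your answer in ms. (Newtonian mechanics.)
t = (v - v₀)/a (with unit conversion) = 3000.0 ms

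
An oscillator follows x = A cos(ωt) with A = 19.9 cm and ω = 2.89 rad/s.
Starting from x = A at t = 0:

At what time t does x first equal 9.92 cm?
cos(ωt) = x/A = 9.92/19.9 = 0.4985
ωt = arccos(0.4985) = 1.049 rad
t = 1.049/2.89 = 0.363 s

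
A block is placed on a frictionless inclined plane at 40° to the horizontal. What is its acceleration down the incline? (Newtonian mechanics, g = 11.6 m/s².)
a = g sin(θ) = 11.6 × sin(40°) = 11.6 × 0.6428 = 7.46 m/s²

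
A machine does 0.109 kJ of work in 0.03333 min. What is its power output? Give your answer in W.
P = W/t = 109 J / 2 s = 54.51 W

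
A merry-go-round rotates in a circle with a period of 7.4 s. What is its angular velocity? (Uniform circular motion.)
ω = 2π/T = 2π/7.4 = 0.8491 rad/s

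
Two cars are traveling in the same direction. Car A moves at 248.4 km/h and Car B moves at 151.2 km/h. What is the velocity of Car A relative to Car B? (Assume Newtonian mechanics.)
v_rel = v_A - v_B = 248.4 - 151.2 = 97.2 km/h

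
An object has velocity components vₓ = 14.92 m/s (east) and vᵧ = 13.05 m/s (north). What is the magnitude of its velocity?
|v| = √(vₓ² + vᵧ²) = √(14.92² + 13.05²) = √(392.909) = 19.82 m/s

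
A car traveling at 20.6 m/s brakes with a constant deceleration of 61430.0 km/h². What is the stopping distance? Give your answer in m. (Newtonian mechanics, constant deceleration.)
d = v₀² / (2a) (with unit conversion) = 44.76 m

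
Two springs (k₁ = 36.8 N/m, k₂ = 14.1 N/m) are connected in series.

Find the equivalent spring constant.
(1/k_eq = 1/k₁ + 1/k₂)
1/k_eq = 1/36.8 + 1/14.1 = 0.098096; k_eq = 10.19 N/m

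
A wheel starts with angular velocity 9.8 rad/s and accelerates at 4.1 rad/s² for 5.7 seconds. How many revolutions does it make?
θ = ω₀t + ½αt² = 9.8×5.7 + ½×4.1×5.7² = 122.46 rad
Revolutions = θ/(2π) = 122.46/(2π) = 19.49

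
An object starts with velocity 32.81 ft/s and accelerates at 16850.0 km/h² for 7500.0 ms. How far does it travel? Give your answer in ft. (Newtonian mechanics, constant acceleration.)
d = v₀t + ½at² (with unit conversion) = 366.0 ft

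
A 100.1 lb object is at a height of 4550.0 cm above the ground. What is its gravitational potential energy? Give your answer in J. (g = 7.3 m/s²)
PE = mgh = 45.4 kg × 7.3 m/s² × 45.5 m = 1.508e+04 J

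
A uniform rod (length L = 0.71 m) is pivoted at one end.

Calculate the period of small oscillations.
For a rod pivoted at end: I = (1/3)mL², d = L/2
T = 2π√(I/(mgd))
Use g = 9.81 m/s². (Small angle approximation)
I/m = (1/3)L² = 0.168 m²; d = L/2 = 0.355 m
T = 2π√(I/(mgd)) = 2π√(0.168/(9.81×0.355)) = 1.38 s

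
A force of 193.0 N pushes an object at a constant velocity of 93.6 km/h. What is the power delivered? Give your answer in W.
P = Fv = 193 N × 26 m/s = 5018 W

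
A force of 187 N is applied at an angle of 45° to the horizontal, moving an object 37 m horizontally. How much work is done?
W = Fd cosθ = 187×37×cos(45°) = 4892.5 J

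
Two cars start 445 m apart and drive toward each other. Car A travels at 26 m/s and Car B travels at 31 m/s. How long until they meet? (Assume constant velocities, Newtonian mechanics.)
Combined speed: v_combined = 26 + 31 = 57 m/s
Time to meet: t = d/57 = 445/57 = 7.81 s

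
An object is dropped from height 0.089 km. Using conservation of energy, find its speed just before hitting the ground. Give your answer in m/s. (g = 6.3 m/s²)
mgh = ½mv² → v = √(2gh) = √(2×6.3×89) = 33.49 m/s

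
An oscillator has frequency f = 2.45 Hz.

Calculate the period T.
T = 1/f = 1/2.45 = 0.4082 s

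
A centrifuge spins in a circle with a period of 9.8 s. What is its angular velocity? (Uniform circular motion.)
ω = 2π/T = 2π/9.8 = 0.6411 rad/s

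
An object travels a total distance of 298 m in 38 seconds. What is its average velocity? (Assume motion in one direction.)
v_avg = Δd / Δt = 298 / 38 = 7.84 m/s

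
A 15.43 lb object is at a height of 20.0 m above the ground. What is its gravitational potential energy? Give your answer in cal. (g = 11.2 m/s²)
PE = mgh = 6.999 kg × 11.2 m/s² × 20 m = 1568 J = 374.7 cal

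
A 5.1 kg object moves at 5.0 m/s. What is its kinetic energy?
KE = ½mv² = ½×5.1×5.0² = 63.75 J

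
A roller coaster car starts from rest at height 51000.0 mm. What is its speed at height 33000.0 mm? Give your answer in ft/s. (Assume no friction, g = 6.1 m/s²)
mgh₁ = ½mv₂² + mgh₂ → v₂ = √(2g(h₁−h₂)) = √(2×6.1×(51−33)) = 14.82 m/s = 48.62 ft/s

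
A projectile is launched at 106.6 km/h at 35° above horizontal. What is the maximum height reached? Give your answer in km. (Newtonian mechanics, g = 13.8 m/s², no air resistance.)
H = v₀²sin²(θ)/(2g) (with unit conversion) = 0.01045 km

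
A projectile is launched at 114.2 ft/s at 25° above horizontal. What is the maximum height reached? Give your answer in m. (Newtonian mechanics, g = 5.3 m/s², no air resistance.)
H = v₀²sin²(θ)/(2g) (with unit conversion) = 20.42 m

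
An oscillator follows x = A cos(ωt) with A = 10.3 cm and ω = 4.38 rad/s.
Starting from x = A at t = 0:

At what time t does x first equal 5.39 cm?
cos(ωt) = x/A = 5.39/10.3 = 0.5233
ωt = arccos(0.5233) = 1.02 rad
t = 1.02/4.38 = 0.2329 s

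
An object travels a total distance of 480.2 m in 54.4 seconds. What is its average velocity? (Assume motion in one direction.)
v_avg = Δd / Δt = 480.2 / 54.4 = 8.83 m/s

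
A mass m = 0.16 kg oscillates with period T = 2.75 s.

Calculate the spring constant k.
T = 2π√(m/k) → k = m(2π/T)² = 0.16×(2π/2.75)² = 0.8352 N/m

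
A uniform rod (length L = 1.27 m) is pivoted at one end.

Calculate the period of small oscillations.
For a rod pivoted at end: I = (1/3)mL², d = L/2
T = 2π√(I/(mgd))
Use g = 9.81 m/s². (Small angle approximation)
I/m = (1/3)L² = 0.5376 m²; d = L/2 = 0.635 m
T = 2π√(I/(mgd)) = 2π√(0.5376/(9.81×0.635)) = 1.846 s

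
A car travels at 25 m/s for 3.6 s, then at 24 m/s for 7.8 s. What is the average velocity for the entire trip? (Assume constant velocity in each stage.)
d₁ = v₁t₁ = 25 × 3.6 = 90 m
d₂ = v₂t₂ = 24 × 7.8 = 187.2 m
d_total = 277.2 m, t_total = 11.4 s
v_avg = d_total/t_total = 277.2/11.4 = 24.32 m/s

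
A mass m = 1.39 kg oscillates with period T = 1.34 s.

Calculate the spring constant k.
T = 2π√(m/k) → k = m(2π/T)² = 1.39×(2π/1.34)² = 30.56 N/m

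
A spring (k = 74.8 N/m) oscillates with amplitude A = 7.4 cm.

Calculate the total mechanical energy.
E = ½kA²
E = ½kA² = ½×74.8×(0.074)² = 0.2048 J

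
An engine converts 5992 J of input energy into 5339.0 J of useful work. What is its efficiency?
η = W_out/W_in = 5339.0/5992 = 0.891 = 89.1%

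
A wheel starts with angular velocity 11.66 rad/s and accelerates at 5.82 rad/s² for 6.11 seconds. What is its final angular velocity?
ω = ω₀ + αt = 11.66 + 5.82 × 6.11 = 47.22 rad/s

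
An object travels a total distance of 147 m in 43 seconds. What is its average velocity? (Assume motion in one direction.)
v_avg = Δd / Δt = 147 / 43 = 3.42 m/s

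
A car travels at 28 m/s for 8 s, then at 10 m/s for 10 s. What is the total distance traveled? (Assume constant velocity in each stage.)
d₁ = v₁t₁ = 28 × 8 = 224 m
d₂ = v₂t₂ = 10 × 10 = 100 m
d_total = 224 + 100 = 324 m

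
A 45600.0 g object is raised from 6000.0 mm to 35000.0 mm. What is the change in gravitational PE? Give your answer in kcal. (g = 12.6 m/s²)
ΔPE = mg(h₂ − h₁) = 45.6 kg × 12.6 m/s² × (35 − 6) m = 1.666e+04 J = 3.982 kcal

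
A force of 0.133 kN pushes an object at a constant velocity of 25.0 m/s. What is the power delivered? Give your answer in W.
P = Fv = 133 N × 25 m/s = 3325 W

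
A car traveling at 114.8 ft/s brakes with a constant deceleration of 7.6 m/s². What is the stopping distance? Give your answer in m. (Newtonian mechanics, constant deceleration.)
d = v₀² / (2a) (with unit conversion) = 80.55 m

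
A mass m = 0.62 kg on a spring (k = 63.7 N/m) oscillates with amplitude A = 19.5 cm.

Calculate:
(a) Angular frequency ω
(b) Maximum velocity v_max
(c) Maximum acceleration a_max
ω = √(k/m) = √(63.7/0.62) = 10.14 rad/s
v_max = ωA = 10.14×0.195 = 1.977 m/s
a_max = ω²A = 10.14²×0.195 = 20.03 m/s²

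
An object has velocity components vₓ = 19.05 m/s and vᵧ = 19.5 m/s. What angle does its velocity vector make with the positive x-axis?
θ = arctan(vᵧ/vₓ) = arctan(19.5/19.05) = 45.67°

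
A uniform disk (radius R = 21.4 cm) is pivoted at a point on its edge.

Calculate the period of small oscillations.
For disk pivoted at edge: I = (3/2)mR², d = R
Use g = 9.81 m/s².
I/m = (3/2)R² = 0.06869 m²; d = R = 0.214 m
T = 2π√((3/2)R²/(gR)) = 2π√(3R/(2g)) = 1.137 s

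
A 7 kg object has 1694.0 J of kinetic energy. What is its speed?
KE = ½mv² → v = √(2KE/m) = √(2×1694.0/7) = 22.0 m/s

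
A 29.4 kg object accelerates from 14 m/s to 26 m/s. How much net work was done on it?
W_net = ΔKE = ½m(v₂² − v₁²) = ½×29.4×(26² − 14²) = 7056.0 J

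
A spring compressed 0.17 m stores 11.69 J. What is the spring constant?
PE = ½kx² → k = 2PE/x² = 2×11.69/0.17² = 809.0 N/m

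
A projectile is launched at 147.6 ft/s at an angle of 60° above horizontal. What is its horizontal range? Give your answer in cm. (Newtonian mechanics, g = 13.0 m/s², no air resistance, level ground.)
R = v₀² sin(2θ) / g (with unit conversion) = 13480.0 cm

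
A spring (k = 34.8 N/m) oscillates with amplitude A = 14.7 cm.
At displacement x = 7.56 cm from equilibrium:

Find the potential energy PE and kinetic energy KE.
E_total = ½kA² = ½×34.8×(0.147)² = 0.376 J
PE = ½kx² = ½×34.8×(0.0756)² = 0.09945 J
KE = E_total − PE = 0.2765 J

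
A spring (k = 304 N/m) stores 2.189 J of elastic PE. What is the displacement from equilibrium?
PE = ½kx² → x = √(2PE/k) = √(2×2.189/304) = 0.12 m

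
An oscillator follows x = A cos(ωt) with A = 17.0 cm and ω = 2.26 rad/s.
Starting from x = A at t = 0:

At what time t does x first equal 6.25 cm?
cos(ωt) = x/A = 6.25/17.0 = 0.3676
ωt = arccos(0.3676) = 1.194 rad
t = 1.194/2.26 = 0.5285 s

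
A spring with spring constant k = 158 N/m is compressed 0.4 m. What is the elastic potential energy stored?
PE = ½kx² = ½×158×0.4² = 12.64 J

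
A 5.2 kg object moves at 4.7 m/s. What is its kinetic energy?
KE = ½mv² = ½×5.2×4.7² = 57.434 J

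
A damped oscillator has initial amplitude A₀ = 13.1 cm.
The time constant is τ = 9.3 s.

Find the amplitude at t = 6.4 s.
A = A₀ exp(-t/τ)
A = A₀ exp(−t/τ) = 13.1×exp(−6.4/9.3) = 6.583 cm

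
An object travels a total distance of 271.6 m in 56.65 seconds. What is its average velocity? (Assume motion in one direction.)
v_avg = Δd / Δt = 271.6 / 56.65 = 4.79 m/s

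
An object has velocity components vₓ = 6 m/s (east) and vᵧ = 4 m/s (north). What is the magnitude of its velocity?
|v| = √(vₓ² + vᵧ²) = √(6² + 4²) = √(52) = 7.21 m/s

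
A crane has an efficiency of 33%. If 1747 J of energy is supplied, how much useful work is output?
W_out = η × W_in = 0.33 × 1747 = 576.51 J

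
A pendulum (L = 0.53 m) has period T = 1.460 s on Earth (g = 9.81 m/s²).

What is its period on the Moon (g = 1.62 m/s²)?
T = 2π√(L/g), so T_moon/T_earth = √(g_earth/g_moon)
T_moon = 2π√(0.53/1.62) = 3.594 s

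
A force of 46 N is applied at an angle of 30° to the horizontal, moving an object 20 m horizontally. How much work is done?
W = Fd cosθ = 46×20×cos(30°) = 796.74 J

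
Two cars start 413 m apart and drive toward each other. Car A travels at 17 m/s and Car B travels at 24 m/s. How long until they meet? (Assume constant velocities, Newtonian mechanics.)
Combined speed: v_combined = 17 + 24 = 41 m/s
Time to meet: t = d/41 = 413/41 = 10.07 s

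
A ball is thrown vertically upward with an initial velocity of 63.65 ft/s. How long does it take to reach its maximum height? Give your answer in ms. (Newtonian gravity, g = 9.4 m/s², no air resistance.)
t_up = v₀/g (with unit conversion) = 2064.0 ms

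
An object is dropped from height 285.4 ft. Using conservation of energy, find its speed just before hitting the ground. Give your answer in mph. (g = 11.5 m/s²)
mgh = ½mv² → v = √(2gh) = √(2×11.5×86.99) = 44.73 m/s = 100.1 mph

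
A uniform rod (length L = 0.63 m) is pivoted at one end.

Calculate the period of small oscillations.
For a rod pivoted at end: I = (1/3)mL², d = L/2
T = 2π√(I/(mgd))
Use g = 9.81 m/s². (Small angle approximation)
I/m = (1/3)L² = 0.1323 m²; d = L/2 = 0.315 m
T = 2π√(I/(mgd)) = 2π√(0.1323/(9.81×0.315)) = 1.3 s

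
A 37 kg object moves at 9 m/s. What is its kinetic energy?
KE = ½mv² = ½×37×9² = 1498.5 J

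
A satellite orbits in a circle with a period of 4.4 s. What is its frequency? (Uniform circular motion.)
f = 1/T = 1/4.4 = 0.2273 Hz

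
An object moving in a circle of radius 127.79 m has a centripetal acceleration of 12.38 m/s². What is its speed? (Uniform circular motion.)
v = √(a_c × r) = √(12.38 × 127.79) = 39.77 m/s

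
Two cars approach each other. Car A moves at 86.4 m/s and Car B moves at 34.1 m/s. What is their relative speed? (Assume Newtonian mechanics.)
v_rel = v_A + v_B = 86.4 + 34.1 = 120.5 m/s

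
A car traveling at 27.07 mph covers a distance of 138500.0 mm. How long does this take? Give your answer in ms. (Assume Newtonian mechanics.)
t = d/v (with unit conversion) = 11440.0 ms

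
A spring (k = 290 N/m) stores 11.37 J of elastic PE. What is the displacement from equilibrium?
PE = ½kx² → x = √(2PE/k) = √(2×11.37/290) = 0.28 m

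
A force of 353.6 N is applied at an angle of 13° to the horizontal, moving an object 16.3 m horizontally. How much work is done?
W = Fd cosθ = 353.6×16.3×cos(13°) = 5616.0 J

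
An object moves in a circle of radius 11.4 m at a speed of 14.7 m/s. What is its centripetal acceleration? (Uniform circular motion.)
a_c = v²/r = 14.7²/11.4 = 216.09/11.4 = 18.96 m/s²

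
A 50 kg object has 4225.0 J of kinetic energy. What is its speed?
KE = ½mv² → v = √(2KE/m) = √(2×4225.0/50) = 13.0 m/s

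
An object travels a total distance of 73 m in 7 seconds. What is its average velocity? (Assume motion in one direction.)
v_avg = Δd / Δt = 73 / 7 = 10.43 m/s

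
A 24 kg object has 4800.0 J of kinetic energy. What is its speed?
KE = ½mv² → v = √(2KE/m) = √(2×4800.0/24) = 20.0 m/s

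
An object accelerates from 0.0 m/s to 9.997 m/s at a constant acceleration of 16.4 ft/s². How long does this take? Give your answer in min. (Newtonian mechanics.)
t = (v - v₀)/a (with unit conversion) = 0.03333 min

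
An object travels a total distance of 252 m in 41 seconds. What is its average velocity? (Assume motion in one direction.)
v_avg = Δd / Δt = 252 / 41 = 6.15 m/s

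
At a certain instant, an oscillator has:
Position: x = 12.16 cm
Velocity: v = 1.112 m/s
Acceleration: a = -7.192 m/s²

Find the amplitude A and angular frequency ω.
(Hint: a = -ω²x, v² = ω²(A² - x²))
a = −ω²x → ω = √(|a|/x) = √(7.192/0.1216) = 7.691 rad/s
v² = ω²(A² − x²) → A = √(x² + v²/ω²) = √(0.1216² + 1.112²/7.691²) = 0.1889 m = 18.89 cm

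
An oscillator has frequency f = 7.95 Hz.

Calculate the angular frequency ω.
ω = 2πf = 2π×7.95 = 49.95 rad/s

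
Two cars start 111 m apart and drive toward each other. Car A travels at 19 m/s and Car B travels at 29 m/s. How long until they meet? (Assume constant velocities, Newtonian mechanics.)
Combined speed: v_combined = 19 + 29 = 48 m/s
Time to meet: t = d/48 = 111/48 = 2.31 s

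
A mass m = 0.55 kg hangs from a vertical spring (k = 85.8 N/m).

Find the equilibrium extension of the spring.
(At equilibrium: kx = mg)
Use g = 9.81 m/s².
x_eq = mg/k = 0.55×9.81/85.8 = 0.06288 m = 6.288 cm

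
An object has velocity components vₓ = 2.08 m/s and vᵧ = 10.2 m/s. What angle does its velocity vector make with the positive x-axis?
θ = arctan(vᵧ/vₓ) = arctan(10.2/2.08) = 78.47°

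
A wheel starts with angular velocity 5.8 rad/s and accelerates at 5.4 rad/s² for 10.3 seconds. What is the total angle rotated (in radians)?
θ = ω₀t + ½αt² = 5.8×10.3 + ½×5.4×10.3² = 346.18 rad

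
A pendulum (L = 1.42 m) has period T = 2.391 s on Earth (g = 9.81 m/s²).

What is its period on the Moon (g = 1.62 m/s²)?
T = 2π√(L/g), so T_moon/T_earth = √(g_earth/g_moon)
T_moon = 2π√(1.42/1.62) = 5.883 s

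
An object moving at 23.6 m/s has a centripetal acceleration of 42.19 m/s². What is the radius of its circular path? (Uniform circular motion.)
r = v²/a_c = 23.6²/42.19 = 13.2 m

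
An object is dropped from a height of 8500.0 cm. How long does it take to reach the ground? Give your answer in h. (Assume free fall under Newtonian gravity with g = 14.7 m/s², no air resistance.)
t = √(2h/g) (with unit conversion) = 0.0009446 h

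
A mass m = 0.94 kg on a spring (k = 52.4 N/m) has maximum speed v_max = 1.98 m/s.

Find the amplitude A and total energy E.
½mv²_max = ½kA² → A = v_max√(m/k) = 1.98×√(0.94/52.4) = 0.2652 m = 26.52 cm
E = ½mv²_max = ½×0.94×1.98² = 1.843 J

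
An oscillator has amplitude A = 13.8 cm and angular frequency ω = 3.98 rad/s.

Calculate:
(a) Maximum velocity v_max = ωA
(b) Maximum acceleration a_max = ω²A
v_max = ωA = 3.98×0.138 = 0.5492 m/s
a_max = ω²A = 3.98²×0.138 = 2.186 m/s²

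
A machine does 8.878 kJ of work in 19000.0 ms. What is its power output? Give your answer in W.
P = W/t = 8878 J / 19 s = 467.3 W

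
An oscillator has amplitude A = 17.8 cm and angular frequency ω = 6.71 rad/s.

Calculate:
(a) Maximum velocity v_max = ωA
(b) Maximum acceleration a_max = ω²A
v_max = ωA = 6.71×0.178 = 1.194 m/s
a_max = ω²A = 6.71²×0.178 = 8.014 m/s²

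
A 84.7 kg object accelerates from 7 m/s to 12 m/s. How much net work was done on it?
W_net = ΔKE = ½m(v₂² − v₁²) = ½×84.7×(12² − 7²) = 4023.25 J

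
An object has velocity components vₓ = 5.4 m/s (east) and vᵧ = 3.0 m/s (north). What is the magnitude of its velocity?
|v| = √(vₓ² + vᵧ²) = √(5.4² + 3.0²) = √(38.16) = 6.18 m/s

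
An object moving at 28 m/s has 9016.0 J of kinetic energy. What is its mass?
KE = ½mv² → m = 2KE/v² = 2×9016.0/28² = 23.0 kg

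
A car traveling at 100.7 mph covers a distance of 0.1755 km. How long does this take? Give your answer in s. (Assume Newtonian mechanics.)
t = d/v (with unit conversion) = 3.899 s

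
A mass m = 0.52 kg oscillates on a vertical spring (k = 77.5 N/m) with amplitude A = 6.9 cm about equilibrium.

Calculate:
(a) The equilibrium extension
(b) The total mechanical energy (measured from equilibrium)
x_eq = mg/k = 0.52×9.81/77.5 = 0.06582 m = 6.582 cm
E = ½kA² = ½×77.5×(0.069)² = 0.1845 J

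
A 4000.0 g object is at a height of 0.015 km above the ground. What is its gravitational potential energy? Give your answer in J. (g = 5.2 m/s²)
PE = mgh = 4 kg × 5.2 m/s² × 15 m = 312 J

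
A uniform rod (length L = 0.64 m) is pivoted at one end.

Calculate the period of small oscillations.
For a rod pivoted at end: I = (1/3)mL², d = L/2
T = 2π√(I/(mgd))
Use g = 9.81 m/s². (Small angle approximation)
I/m = (1/3)L² = 0.1365 m²; d = L/2 = 0.32 m
T = 2π√(I/(mgd)) = 2π√(0.1365/(9.81×0.32)) = 1.31 s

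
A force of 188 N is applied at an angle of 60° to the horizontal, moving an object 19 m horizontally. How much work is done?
W = Fd cosθ = 188×19×cos(60°) = 1786.0 J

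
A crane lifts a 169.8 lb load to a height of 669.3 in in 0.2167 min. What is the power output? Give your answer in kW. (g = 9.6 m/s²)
W = mgh = 77.02×9.6×17 = 1.257e+04 J
P = W/t = 1.257e+04/13 = 966.8 W = 0.9668 kW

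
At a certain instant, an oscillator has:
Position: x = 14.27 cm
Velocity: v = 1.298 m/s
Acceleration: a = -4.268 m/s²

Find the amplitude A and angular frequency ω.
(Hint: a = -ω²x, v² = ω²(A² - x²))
a = −ω²x → ω = √(|a|/x) = √(4.268/0.1427) = 5.469 rad/s
v² = ω²(A² − x²) → A = √(x² + v²/ω²) = √(0.1427² + 1.298²/5.469²) = 0.2769 m = 27.69 cm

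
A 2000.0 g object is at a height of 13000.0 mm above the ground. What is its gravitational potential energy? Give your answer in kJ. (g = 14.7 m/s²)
PE = mgh = 2 kg × 14.7 m/s² × 13 m = 382.2 J = 0.3822 kJ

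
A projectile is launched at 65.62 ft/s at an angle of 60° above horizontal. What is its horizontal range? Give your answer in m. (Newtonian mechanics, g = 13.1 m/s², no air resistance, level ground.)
R = v₀² sin(2θ) / g (with unit conversion) = 26.45 m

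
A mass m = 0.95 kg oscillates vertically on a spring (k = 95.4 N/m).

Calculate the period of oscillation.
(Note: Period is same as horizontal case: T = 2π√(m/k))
T = 2π√(m/k) = 2π√(0.95/95.4) = 0.627 s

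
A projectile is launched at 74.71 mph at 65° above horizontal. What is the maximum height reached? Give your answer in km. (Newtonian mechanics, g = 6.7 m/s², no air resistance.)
H = v₀²sin²(θ)/(2g) (with unit conversion) = 0.06837 km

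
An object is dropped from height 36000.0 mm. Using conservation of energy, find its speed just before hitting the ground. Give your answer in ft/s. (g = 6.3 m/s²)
mgh = ½mv² → v = √(2gh) = √(2×6.3×36) = 21.3 m/s = 69.87 ft/s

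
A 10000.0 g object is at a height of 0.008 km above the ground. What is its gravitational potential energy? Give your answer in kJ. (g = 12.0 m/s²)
PE = mgh = 10 kg × 12.0 m/s² × 8 m = 960 J = 0.96 kJ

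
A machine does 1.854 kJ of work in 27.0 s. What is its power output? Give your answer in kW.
P = W/t = 1854 J / 27 s = 68.67 W = 0.06867 kW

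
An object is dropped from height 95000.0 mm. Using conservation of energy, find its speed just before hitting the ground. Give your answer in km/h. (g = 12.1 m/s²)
mgh = ½mv² → v = √(2gh) = √(2×12.1×95) = 47.95 m/s = 172.6 km/h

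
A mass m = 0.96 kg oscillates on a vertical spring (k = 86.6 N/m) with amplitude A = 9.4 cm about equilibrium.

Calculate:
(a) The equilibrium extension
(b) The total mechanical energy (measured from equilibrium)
x_eq = mg/k = 0.96×9.81/86.6 = 0.1087 m = 10.87 cm
E = ½kA² = ½×86.6×(0.094)² = 0.3826 J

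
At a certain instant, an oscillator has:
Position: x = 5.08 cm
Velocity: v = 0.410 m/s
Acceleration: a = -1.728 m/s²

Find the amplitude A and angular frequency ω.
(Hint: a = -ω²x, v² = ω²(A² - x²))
a = −ω²x → ω = √(|a|/x) = √(1.728/0.0508) = 5.832 rad/s
v² = ω²(A² − x²) → A = √(x² + v²/ω²) = √(0.0508² + 0.41²/5.832²) = 0.08673 m = 8.673 cm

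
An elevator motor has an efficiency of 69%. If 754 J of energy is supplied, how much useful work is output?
W_out = η × W_in = 0.69 × 754 = 520.26 J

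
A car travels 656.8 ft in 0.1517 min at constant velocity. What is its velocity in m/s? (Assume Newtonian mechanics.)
v = d/t (with unit conversion) = 21.99 m/s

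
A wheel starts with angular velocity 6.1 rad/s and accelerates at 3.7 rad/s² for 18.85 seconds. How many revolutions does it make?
θ = ω₀t + ½αt² = 6.1×18.85 + ½×3.7×18.85² = 772.33 rad
Revolutions = θ/(2π) = 772.33/(2π) = 122.92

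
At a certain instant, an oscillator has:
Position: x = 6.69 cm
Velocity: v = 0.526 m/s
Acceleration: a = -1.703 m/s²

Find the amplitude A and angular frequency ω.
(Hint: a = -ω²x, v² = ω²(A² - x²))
a = −ω²x → ω = √(|a|/x) = √(1.703/0.0669) = 5.045 rad/s
v² = ω²(A² − x²) → A = √(x² + v²/ω²) = √(0.0669² + 0.526²/5.045²) = 0.1239 m = 12.39 cm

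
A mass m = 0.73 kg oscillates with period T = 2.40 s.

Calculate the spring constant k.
T = 2π√(m/k) → k = m(2π/T)² = 0.73×(2π/2.4)² = 5.003 N/m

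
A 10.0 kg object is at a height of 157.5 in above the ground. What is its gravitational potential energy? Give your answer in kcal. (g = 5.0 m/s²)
PE = mgh = 10 kg × 5.0 m/s² × 4 m = 200 J = 0.04781 kcal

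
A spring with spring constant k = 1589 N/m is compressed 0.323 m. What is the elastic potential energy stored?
PE = ½kx² = ½×1589×0.323² = 82.89 J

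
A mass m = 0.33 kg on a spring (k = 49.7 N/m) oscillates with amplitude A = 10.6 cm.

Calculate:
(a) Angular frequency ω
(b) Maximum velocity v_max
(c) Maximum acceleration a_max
ω = √(k/m) = √(49.7/0.33) = 12.27 rad/s
v_max = ωA = 12.27×0.106 = 1.301 m/s
a_max = ω²A = 12.27²×0.106 = 15.96 m/s²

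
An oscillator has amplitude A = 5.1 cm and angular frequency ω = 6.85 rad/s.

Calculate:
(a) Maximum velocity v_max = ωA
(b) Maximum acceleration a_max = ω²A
v_max = ωA = 6.85×0.051 = 0.3493 m/s
a_max = ω²A = 6.85²×0.051 = 2.393 m/s²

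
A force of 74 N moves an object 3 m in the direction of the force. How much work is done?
W = Fd = 74×3 = 222.0 J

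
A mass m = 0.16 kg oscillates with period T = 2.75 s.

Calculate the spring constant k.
T = 2π√(m/k) → k = m(2π/T)² = 0.16×(2π/2.75)² = 0.8352 N/m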